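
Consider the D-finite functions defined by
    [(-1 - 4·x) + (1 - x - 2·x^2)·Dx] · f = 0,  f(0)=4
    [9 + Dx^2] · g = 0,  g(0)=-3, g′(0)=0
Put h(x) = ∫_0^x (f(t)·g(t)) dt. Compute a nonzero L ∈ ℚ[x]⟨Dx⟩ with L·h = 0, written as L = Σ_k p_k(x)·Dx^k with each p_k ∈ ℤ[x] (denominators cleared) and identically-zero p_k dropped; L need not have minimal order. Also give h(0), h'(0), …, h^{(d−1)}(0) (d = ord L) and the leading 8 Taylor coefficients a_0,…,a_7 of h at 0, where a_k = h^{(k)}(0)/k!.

f: a_k = 4, 4, 12, 20, 44, 84, 172, 340, …
g: a_k = -3, 0, 27/2, 0, -81/8, 0, 243/80, 0, …
Product ⇒ symmetric product L₀, ord ≤ 2.
∫: right-multiply L₀ by Dx.
L = (-5 + 9·x + 18·x^2)·Dx + (2 + 8·x)·Dx^2 + (-1 + x + 2·x^2)·Dx^3  (order 3).
h: a_k = 0, -12, -6, 6, -3/2, -21/10, -15/4, -627/140, …
ICs: h(0) = 0, h′(0) = -12, h′′(0) = -12.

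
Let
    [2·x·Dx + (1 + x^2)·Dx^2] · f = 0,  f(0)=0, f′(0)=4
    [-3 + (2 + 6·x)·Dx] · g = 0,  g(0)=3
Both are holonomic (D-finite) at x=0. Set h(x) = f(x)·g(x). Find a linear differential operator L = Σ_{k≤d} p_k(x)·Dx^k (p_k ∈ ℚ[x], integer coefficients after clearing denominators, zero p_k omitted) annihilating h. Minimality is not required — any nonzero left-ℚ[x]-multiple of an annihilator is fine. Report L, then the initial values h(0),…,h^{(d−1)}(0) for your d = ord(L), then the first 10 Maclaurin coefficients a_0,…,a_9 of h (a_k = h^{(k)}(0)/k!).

f: a_k = 0, 4, 0, -4/3, 0, 4/5, 0, -4/7, 0, 4/9, …
g: a_k = 3, 9/2, -27/8, 81/16, -1215/128, 5103/256, -45927/1024, 216513/2048, -8444007/32768, 42220035/65536, …
f·g: L₀ = L_f ⊗_s L_g, ord ≤ 2·1.
L = (27 - 12·x - 9·x^2) + (-12 - 28·x + 36·x^2 + 36·x^3)·Dx + (4 + 24·x + 40·x^2 + 24·x^3 + 36·x^4)·Dx^2  (order 2).
h: a_k = 0, 12, 18, -35/2, 57/4, -4971/160, 24507/320, -1533597/8960, 7128171/17920, -167781715/172032, …
ICs: h(0) = 0, h′(0) = 12.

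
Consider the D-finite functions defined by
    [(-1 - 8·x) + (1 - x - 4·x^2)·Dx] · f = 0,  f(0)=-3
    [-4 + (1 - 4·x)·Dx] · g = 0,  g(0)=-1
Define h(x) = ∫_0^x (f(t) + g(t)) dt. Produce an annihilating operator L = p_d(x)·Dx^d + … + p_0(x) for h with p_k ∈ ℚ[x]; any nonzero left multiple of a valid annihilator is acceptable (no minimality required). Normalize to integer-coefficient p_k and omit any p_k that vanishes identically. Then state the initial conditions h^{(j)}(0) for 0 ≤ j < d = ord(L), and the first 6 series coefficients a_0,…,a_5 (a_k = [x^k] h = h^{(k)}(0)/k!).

L = (8 - 288·x + 384·x^2 - 512·x^3)·Dx + (22 - 8·x - 288·x^2 + 640·x^3 - 1024·x^4)·Dx^2 + (-3 + 23·x - 56·x^2 + 32·x^3 + 128·x^4 - 256·x^5)·Dx^3  (order 3).
h: a_k = 0, -4, -7/2, -31/3, -91/4, -343/5, …
ICs: h(0) = 0, h′(0) = -4, h′′(0) = -7.

f: a_k = -3, -3, -15, -27, -87, -195, …
g: a_k = -1, -4, -16, -64, -256, -1024, …
Sum ⇒ L₀ = lclm(L_f,L_g) in ℚ(x)⟨Dx⟩.
h=∫₀ˣh₀: take L = L₀·Dx.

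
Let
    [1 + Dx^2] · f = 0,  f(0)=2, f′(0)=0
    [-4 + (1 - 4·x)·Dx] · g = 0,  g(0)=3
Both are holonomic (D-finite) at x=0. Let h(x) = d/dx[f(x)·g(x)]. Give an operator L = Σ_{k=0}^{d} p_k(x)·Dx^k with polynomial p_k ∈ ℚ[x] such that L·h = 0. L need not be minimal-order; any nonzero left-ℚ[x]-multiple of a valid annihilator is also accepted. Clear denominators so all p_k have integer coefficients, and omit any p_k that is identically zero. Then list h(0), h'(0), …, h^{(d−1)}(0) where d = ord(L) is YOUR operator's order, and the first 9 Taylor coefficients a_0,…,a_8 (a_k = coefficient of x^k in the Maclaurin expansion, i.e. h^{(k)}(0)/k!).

f: a_k = 2, 0, -1, 0, 1/12, 0, -1/360, 0, 1/20160, …
g: a_k = 3, 12, 48, 192, 768, 3072, 12288, 49152, 196608, …
L₀ := L_f ⊗_s L_g (sym. prod.), ord ≤ 2.
Differentiate: ansatz ord ≤ ord L₀ ⇒ L.
L = (-31 - 8·x + 16·x^2) + (-8 + 32·x)·Dx + (1 - 8·x + 16·x^2)·Dx^2  (order 2).
h: a_k = 24, 186, 1116, 5953, 29765, 2857439/20, 20002073/30, 512053069/168, 1536159207/112, …
ICs: h(0) = 24, h′(0) = 186.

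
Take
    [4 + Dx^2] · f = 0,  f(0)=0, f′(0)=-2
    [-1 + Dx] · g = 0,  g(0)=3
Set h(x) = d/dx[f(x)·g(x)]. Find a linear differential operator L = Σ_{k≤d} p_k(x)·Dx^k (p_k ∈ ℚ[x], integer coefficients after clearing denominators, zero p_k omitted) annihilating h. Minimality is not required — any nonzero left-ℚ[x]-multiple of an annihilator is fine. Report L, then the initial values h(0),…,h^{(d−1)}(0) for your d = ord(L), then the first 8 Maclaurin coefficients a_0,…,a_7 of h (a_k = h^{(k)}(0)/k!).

f: a_k = 0, -2, 0, 4/3, 0, -4/15, 0, 8/315, …
g: a_k = 3, 3, 3/2, 1/2, 1/8, 1/40, 1/240, 1/1680, …
L₀ := L_f ⊗_s L_g (sym. prod.), ord ≤ 2.
Differentiate: ansatz ord ≤ ord L₀ ⇒ L.
L = 5 - 2·Dx + Dx^2  (order 2).
h: a_k = -6, -12, 3, 12, 19/4, -11/10, -139/120, -1/5, …
ICs: h(0) = -6, h′(0) = -12.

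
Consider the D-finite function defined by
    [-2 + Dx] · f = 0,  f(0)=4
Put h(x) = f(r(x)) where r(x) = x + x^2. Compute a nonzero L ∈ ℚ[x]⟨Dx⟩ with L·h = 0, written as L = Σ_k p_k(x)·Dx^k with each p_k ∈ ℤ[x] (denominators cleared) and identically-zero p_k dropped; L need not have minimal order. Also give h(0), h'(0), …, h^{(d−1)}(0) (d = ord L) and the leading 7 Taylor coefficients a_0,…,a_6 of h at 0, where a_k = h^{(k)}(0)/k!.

f: a_k = 4, 8, 8, 16/3, 8/3, 16/15, 16/45, …
f∘r: x↦r, Dx↦Dx/r' in L_f ⇒ L₀.
L = (-2 - 4·x) + Dx  (order 1).
h: a_k = 4, 8, 16, 64/3, 80/3, 416/15, 1216/45, …
ICs: h(0) = 4.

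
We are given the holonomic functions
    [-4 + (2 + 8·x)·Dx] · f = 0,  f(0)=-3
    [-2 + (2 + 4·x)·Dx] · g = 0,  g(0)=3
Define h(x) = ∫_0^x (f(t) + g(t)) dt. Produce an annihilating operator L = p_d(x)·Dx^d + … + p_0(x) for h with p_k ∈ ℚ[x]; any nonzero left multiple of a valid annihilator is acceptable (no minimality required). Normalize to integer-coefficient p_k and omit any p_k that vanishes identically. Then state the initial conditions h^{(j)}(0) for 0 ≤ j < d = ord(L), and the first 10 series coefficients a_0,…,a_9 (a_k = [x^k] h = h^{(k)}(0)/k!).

L = -2·Dx + (3 + 8·x)·Dx^2 + (1 + 6·x + 8·x^2)·Dx^3  (order 3).
h: a_k = 0, 0, -3/2, 3/2, -21/8, 45/8, -217/16, 567/16, -12573/128, 36465/128, …
ICs: h(0) = 0, h′(0) = 0, h′′(0) = -3.

f: a_k = -3, -6, 6, -12, 30, -84, 252, -792, 2574, -8580, …
g: a_k = 3, 3, -3/2, 3/2, -15/8, 21/8, -63/16, 99/16, -1287/128, 2145/128, …
L₀ := lclm(L_f,L_g); ord L₀ ≤ 1+1.
h=∫₀ˣh₀: take L = L₀·Dx.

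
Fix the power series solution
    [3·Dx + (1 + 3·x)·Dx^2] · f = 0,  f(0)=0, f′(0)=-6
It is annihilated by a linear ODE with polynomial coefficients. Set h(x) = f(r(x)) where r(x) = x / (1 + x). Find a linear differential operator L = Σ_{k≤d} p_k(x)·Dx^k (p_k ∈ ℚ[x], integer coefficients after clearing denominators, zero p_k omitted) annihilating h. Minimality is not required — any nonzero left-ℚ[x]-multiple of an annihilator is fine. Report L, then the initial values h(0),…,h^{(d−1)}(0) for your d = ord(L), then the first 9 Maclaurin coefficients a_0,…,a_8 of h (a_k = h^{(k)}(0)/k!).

L = (5 + 8·x)·Dx + (1 + 5·x + 4·x^2)·Dx^2  (order 2).
h: a_k = 0, -6, 15, -42, 255/2, -2046/5, 1365, -32766/7, 65535/4, …
ICs: h(0) = 0, h′(0) = -6.

f: a_k = 0, -6, 9, -18, 81/2, -486/5, 243, -4374/7, 6561/4, …
Substitute x→r, Dx→(1/r')Dx; clear ⇒ L₀.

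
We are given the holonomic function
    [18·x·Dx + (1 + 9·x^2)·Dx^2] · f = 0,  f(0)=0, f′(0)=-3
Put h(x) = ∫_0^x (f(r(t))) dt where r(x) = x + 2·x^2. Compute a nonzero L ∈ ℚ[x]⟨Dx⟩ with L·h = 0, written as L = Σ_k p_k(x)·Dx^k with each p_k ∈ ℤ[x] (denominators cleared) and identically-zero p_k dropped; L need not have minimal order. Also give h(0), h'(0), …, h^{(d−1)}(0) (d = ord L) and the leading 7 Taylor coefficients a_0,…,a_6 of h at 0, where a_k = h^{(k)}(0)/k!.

f: a_k = 0, -3, 0, 9, 0, -243/5, 0, …
L₀ from L_f via x↦r, Dx↦r'^{-1}Dx.
h=∫h₀ ⇒ L = L₀·Dx.
L = (-4 + 18·x + 144·x^2 + 432·x^3 + 432·x^4)·Dx^2 + (1 + 4·x + 9·x^2 + 72·x^3 + 180·x^4 + 144·x^5)·Dx^3  (order 3).
h: a_k = 0, 0, -3/2, -2, 9/4, 54/5, 99/10, …
ICs: h(0) = 0, h′(0) = 0, h′′(0) = -3.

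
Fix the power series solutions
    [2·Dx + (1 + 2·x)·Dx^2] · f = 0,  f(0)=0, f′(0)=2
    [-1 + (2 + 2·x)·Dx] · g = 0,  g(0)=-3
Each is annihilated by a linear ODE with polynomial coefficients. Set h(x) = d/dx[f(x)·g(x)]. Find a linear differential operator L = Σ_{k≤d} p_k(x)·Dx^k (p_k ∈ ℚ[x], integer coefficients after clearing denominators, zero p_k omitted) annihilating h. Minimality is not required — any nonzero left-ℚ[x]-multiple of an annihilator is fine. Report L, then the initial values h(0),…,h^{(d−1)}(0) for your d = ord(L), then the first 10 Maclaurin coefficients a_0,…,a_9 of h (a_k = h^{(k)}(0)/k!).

L = (-11 - 4·x + 4·x^2) + (-28 - 36·x + 24·x^2 + 32·x^3)·Dx + (-4 - 8·x + 12·x^2 + 32·x^3 + 16·x^4)·Dx^2  (order 2).
h: a_k = -6, 6, -51/4, 55/2, -3709/64, 38403/320, -629127/2560, 2238717/4480, -116010231/114688, 702386297/344064, …
ICs: h(0) = -6, h′(0) = 6.

f: a_k = 0, 2, -2, 8/3, -4, 32/5, -32/3, 128/7, -32, 512/9, …
g: a_k = -3, -3/2, 3/8, -3/16, 15/128, -21/256, 63/1024, -99/2048, 1287/32768, -2145/65536, …
Sym-product of L_f,L_g gives L₀ (≤ ord 2).
Derive L from L₀ (diff closure).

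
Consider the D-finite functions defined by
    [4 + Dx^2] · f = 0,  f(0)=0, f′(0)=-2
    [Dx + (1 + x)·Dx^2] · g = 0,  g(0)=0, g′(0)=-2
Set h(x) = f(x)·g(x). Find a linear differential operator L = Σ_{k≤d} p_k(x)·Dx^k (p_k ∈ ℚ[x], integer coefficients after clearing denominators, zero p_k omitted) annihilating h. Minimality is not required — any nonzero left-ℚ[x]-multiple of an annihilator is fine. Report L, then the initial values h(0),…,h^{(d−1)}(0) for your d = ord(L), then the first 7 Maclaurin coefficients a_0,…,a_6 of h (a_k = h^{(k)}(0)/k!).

L = (168 + 864·x + 1456·x^2 + 1024·x^3 + 256·x^4) + (112 + 368·x + 384·x^2 + 128·x^3)·Dx + (102 + 464·x + 744·x^2 + 512·x^3 + 128·x^4)·Dx^2 + (28 + 92·x + 96·x^2 + 32·x^3)·Dx^3 + (15 + 62·x + 95·x^2 + 64·x^3 + 16·x^4)·Dx^4  (order 4).
h: a_k = 0, 0, 4, -2, -4/3, 1/3, 4/9, …
ICs: h(0) = 0, h′(0) = 0, h′′(0) = 8, h′′′(0) = -12.

f: a_k = 0, -2, 0, 4/3, 0, -4/15, 0, …
g: a_k = 0, -2, 1, -2/3, 1/2, -2/5, 1/3, …
f·g: L₀ = L_f ⊗_s L_g, ord ≤ 2·2.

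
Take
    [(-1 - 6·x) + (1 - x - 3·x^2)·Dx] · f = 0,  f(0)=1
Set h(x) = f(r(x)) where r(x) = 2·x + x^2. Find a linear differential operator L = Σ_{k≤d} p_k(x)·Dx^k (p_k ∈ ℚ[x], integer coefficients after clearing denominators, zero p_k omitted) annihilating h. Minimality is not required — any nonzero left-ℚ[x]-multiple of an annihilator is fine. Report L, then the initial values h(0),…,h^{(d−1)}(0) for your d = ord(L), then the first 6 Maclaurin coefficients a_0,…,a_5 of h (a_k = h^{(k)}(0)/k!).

f: a_k = 1, 1, 4, 7, 19, 40, …
Substitute x→r, Dx→(1/r')Dx; clear ⇒ L₀.
L = (2 + 26·x + 36·x^2 + 12·x^3) + (-1 + 2·x + 13·x^2 + 12·x^3 + 3·x^4)·Dx  (order 1).
h: a_k = 1, 2, 17, 72, 392, 1930, …
ICs: h(0) = 1.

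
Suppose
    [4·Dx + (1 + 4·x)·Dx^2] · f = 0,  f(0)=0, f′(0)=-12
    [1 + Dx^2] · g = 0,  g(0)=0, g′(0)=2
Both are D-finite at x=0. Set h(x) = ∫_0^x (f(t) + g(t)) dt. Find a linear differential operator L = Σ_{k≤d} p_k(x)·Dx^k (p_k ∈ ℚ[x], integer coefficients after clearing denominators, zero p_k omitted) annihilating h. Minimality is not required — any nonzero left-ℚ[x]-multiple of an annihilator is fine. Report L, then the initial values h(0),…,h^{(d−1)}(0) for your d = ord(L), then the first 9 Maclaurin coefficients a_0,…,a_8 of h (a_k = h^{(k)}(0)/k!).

f: a_k = 0, -12, 24, -64, 192, -3072/5, 2048, -49152/7, 24576, …
g: a_k = 0, 2, 0, -1/3, 0, 1/60, 0, -1/2520, 0, …
f+g: L₀ = lclm(L_f,L_g), ord ≤ 2+2.
h=∫₀ˣh₀: take L = L₀·Dx.
L = (388 + 32·x + 64·x^2)·Dx^2 + (33 + 140·x + 48·x^2 + 64·x^3)·Dx^3 + (388 + 32·x + 64·x^2)·Dx^4 + (33 + 140·x + 48·x^2 + 64·x^3)·Dx^5  (order 5).
h: a_k = 0, 0, -5, 8, -193/12, 192/5, -36863/360, 2048/7, -17694721/20160, …
ICs: h(0) = 0, h′(0) = 0, h′′(0) = -10, h′′′(0) = 48, h′′′′(0) = -386.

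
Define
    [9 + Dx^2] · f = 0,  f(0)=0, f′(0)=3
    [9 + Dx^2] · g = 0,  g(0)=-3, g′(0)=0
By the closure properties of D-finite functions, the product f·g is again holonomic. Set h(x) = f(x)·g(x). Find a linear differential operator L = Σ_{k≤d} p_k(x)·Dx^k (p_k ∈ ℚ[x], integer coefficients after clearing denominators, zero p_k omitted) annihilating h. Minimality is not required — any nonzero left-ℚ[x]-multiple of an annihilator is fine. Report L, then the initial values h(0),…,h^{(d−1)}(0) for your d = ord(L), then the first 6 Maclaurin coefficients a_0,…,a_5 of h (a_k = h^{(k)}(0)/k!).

f: a_k = 0, 3, 0, -9/2, 0, 81/40, …
g: a_k = -3, 0, 27/2, 0, -81/8, 0, …
f·g: L₀ = L_f ⊗_s L_g, ord ≤ 2·2.
L = 36·Dx + Dx^3  (order 3).
h: a_k = 0, -9, 0, 54, 0, -486/5, …
ICs: h(0) = 0, h′(0) = -9, h′′(0) = 0.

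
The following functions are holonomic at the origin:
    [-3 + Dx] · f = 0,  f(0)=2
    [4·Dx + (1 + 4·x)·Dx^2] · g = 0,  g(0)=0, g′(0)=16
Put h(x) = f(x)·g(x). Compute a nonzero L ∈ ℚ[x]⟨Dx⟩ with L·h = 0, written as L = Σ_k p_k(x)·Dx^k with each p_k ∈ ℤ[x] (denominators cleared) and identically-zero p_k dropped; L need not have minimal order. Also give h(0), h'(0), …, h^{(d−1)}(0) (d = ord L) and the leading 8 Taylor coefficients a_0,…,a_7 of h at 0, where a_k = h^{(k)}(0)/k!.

L = (-3 + 36·x) + (-2 - 24·x)·Dx + (1 + 4·x)·Dx^2  (order 2).
h: a_k = 0, 32, 32, 368/3, -144, 3452/5, -6700/3, 276086/35, …
ICs: h(0) = 0, h′(0) = 32.

f: a_k = 2, 6, 9, 9, 27/4, 81/20, 81/40, 243/280, …
g: a_k = 0, 16, -32, 256/3, -256, 4096/5, -8192/3, 65536/7, …
L₀ := L_f ⊗_s L_g (sym. prod.), ord ≤ 2.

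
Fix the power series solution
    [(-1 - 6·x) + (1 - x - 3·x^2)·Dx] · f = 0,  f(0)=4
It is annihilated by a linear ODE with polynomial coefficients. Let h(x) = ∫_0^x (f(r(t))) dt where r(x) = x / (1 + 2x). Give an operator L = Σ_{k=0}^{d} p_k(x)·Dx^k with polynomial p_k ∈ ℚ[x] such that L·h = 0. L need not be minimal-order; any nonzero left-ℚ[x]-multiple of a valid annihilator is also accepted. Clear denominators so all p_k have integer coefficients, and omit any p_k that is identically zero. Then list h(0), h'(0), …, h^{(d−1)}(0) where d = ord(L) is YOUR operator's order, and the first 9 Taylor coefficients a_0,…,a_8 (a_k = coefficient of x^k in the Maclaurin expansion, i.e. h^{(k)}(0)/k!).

L = (1 + 8·x)·Dx + (-1 - 5·x - 5·x^2 + 2·x^3)·Dx^2  (order 2).
h: a_k = 0, 4, 2, 8/3, -5, 68/5, -112/3, 740/7, -611/2, …
ICs: h(0) = 0, h′(0) = 4.

f: a_k = 4, 4, 16, 28, 76, 160, 388, 868, 2032, …
Change of var in L_f (x↦r) gives L₀.
Integrate: L := L₀·Dx.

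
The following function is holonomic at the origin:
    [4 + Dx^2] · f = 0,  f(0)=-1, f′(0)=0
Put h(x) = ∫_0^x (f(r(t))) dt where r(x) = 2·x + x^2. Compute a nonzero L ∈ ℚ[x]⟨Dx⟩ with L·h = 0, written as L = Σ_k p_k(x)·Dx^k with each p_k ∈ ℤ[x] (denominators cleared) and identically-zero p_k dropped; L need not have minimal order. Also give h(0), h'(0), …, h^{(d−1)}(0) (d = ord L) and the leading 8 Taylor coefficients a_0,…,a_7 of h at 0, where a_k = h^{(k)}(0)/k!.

f: a_k = -1, 0, 2, 0, -2/3, 0, 4/45, 0, …
L₀ from L_f via x↦r, Dx↦r'^{-1}Dx.
Integrate: L := L₀·Dx.
L = (16 + 48·x + 48·x^2 + 16·x^3)·Dx - Dx^2 + (1 + x)·Dx^3  (order 3).
h: a_k = 0, -1, 0, 8/3, 2, -26/15, -32/9, -464/315, …
ICs: h(0) = 0, h′(0) = -1, h′′(0) = 0.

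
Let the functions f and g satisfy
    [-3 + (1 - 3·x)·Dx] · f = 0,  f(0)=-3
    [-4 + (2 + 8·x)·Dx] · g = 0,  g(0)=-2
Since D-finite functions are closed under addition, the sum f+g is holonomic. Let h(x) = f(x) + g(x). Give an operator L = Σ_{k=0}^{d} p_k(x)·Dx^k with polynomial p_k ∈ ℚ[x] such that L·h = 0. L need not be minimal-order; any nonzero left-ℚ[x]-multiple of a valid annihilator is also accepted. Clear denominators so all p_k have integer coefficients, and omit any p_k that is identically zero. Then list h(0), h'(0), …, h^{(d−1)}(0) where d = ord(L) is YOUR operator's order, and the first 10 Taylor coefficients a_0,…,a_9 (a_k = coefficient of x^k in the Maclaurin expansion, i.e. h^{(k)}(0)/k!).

f: a_k = -3, -9, -27, -81, -243, -729, -2187, -6561, -19683, -59049, …
g: a_k = -2, -4, 4, -8, 20, -56, 168, -528, 1716, -5720, …
f+g: L₀ = lclm(L_f,L_g), ord ≤ 1+1.
L = (-48 - 108·x) + (22 + 120·x + 324·x^2)·Dx + (-1 - 19·x - 6·x^2 + 216·x^3)·Dx^2  (order 2).
h: a_k = -5, -13, -23, -89, -223, -785, -2019, -7089, -17967, -64769, …
ICs: h(0) = -5, h′(0) = -13.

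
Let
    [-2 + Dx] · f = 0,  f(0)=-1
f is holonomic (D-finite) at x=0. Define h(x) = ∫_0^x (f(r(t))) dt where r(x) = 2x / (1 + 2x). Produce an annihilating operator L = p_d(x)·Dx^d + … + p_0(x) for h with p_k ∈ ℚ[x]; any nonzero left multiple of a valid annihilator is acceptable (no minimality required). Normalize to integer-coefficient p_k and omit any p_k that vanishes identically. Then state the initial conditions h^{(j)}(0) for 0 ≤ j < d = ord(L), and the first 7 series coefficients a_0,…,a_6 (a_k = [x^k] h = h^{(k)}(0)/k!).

f: a_k = -1, -2, -2, -4/3, -2/3, -4/15, -4/45, …
Substitute x→r, Dx→(1/r')Dx; clear ⇒ L₀.
h=∫₀ˣh₀: take L = L₀·Dx.
L = -4·Dx + (1 + 4·x + 4·x^2)·Dx^2  (order 2).
h: a_k = 0, -1, -2, 0, 4/3, -32/15, 32/15, …
ICs: h(0) = 0, h′(0) = -1.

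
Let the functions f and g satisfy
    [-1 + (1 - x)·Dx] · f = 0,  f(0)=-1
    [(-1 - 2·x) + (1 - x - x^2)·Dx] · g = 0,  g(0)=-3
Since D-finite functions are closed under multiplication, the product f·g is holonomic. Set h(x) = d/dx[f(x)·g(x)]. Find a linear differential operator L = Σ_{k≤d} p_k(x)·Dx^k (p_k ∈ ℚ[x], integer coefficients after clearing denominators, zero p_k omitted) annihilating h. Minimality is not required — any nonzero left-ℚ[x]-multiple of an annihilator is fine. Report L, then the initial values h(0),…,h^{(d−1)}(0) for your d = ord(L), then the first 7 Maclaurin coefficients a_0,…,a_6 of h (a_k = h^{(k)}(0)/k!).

f: a_k = -1, -1, -1, -1, -1, -1, -1, …
g: a_k = -3, -3, -6, -9, -15, -24, -39, …
h₀=f·g: eliminate ⇒ L₀, order ≤ 1·1.
Differentiate: ansatz ord ≤ ord L₀ ⇒ L.
L = (8 - 6·x - 12·x^2 + 12·x^4) + (-2 + 4·x + 3·x^2 - 8·x^3 + 3·x^5)·Dx  (order 1).
h: a_k = 6, 24, 63, 144, 300, 594, 1134, …
ICs: h(0) = 6.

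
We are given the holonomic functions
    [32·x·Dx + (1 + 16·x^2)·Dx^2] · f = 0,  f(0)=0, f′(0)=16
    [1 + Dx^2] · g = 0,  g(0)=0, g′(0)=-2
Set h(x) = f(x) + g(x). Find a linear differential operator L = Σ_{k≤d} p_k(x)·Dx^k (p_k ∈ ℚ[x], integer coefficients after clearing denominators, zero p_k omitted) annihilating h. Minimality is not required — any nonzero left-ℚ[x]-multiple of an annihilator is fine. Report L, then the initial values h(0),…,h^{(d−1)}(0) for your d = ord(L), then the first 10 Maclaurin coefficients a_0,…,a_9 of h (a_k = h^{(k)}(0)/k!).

L = (-6112·x + 99328·x^3 + 8192·x^5)·Dx + (-31 + 1072·x^2 + 25344·x^4 + 4096·x^6)·Dx^2 + (-6112·x + 99328·x^3 + 8192·x^5)·Dx^3 + (-31 + 1072·x^2 + 25344·x^4 + 4096·x^6)·Dx^4  (order 4).
h: a_k = 0, 14, 0, -85, 0, 49151/60, 0, -23592959/2520, 0, 21139292159/181440, …
ICs: h(0) = 0, h′(0) = 14, h′′(0) = 0, h′′′(0) = -510.

f: a_k = 0, 16, 0, -256/3, 0, 4096/5, 0, -65536/7, 0, 1048576/9, …
g: a_k = 0, -2, 0, 1/3, 0, -1/60, 0, 1/2520, 0, -1/181440, …
f+g: L₀ = lclm(L_f,L_g), ord ≤ 2+2.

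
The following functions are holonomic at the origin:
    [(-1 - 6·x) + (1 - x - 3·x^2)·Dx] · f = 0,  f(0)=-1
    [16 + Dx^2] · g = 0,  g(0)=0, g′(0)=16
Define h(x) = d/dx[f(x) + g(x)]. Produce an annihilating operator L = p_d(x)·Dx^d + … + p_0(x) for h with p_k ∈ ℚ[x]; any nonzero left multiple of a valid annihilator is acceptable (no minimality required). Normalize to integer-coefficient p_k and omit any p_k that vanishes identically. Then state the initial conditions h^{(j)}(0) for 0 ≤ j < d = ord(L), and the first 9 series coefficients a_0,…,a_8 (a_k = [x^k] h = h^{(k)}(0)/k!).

L = (4672 + 20416·x + 66304·x^2 + 32640·x^3 + 66240·x^4 + 62208·x^5 + 62208·x^6) + (-464 - 2352·x + 3792·x^2 + 6752·x^3 - 2400·x^4 + 5184·x^5 + 24192·x^6 + 20736·x^7)·Dx + (292 + 1276·x + 4144·x^2 + 2040·x^3 + 4140·x^4 + 3888·x^5 + 3888·x^6)·Dx^2 + (-29 - 147·x + 237·x^2 + 422·x^3 - 150·x^4 + 324·x^5 + 1512·x^6 + 1296·x^7)·Dx^3  (order 3).
h: a_k = 15, -8, -149, -76, -88/3, -582, -72451/45, -4064, -3277573/315, …
ICs: h(0) = 15, h′(0) = -8, h′′(0) = -298.

f: a_k = -1, -1, -4, -7, -19, -40, -97, -217, -508, …
g: a_k = 0, 16, 0, -128/3, 0, 512/15, 0, -4096/315, 0, …
L₀ := lclm(L_f,L_g); ord L₀ ≤ 1+2.
h₀' ⇒ L via d/dx closure of L₀.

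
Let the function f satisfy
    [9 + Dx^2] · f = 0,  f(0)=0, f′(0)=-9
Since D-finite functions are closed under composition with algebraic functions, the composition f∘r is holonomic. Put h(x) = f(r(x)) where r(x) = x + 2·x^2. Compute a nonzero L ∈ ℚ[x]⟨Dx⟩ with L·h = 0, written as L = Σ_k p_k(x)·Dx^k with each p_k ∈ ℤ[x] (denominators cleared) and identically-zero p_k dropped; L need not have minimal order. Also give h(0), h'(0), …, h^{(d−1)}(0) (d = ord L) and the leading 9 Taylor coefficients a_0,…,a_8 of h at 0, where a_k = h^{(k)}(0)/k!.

L = (9 + 108·x + 432·x^2 + 576·x^3) - 4·Dx + (1 + 4·x)·Dx^2  (order 2).
h: a_k = 0, -9, -18, 27/2, 81, 6237/40, 189/4, -135351/560, -18711/40, …
ICs: h(0) = 0, h′(0) = -9.

f: a_k = 0, -9, 0, 27/2, 0, -243/40, 0, 729/560, 0, …
f∘r: x↦r, Dx↦Dx/r' in L_f ⇒ L₀.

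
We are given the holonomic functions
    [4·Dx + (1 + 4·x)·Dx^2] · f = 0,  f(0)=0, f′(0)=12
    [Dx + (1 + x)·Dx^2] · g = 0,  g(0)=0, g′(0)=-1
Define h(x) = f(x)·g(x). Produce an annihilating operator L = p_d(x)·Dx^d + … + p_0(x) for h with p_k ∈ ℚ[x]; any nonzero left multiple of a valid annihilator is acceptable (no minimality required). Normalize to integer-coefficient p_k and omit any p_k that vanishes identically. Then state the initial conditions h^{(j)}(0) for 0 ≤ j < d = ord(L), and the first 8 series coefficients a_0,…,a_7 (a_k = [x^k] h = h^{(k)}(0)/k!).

L = (136 + 320·x + 256·x^2)·Dx + (290 + 1464·x + 2400·x^2 + 1280·x^3)·Dx^2 + (92 + 740·x + 1992·x^2 + 2240·x^3 + 896·x^4)·Dx^3 + (5 + 58·x + 245·x^2 + 464·x^3 + 400·x^4 + 128·x^5)·Dx^4  (order 4).
h: a_k = 0, 0, -12, 30, -80, 235, -11102/15, 2442, …
ICs: h(0) = 0, h′(0) = 0, h′′(0) = -24, h′′′(0) = 180.

f: a_k = 0, 12, -24, 64, -192, 3072/5, -2048, 49152/7, …
g: a_k = 0, -1, 1/2, -1/3, 1/4, -1/5, 1/6, -1/7, …
Product ⇒ symmetric product L₀, ord ≤ 4.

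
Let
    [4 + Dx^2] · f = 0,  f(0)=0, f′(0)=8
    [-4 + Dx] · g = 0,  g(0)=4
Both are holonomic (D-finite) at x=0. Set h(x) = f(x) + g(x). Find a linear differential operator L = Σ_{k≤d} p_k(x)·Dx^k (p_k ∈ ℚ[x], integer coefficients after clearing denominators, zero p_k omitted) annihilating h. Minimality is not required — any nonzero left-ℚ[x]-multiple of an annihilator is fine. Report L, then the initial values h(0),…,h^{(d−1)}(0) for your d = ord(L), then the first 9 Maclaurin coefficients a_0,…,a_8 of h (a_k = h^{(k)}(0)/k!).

L = -16 + 4·Dx - 4·Dx^2 + Dx^3  (order 3).
h: a_k = 4, 24, 32, 112/3, 128/3, 176/5, 1024/45, 4064/315, 2048/315, …
ICs: h(0) = 4, h′(0) = 24, h′′(0) = 64.

f: a_k = 0, 8, 0, -16/3, 0, 16/15, 0, -32/315, 0, …
g: a_k = 4, 16, 32, 128/3, 128/3, 512/15, 1024/45, 4096/315, 2048/315, …
Weyl lclm of L_f,L_g ⇒ L₀ (ord ≤ 3).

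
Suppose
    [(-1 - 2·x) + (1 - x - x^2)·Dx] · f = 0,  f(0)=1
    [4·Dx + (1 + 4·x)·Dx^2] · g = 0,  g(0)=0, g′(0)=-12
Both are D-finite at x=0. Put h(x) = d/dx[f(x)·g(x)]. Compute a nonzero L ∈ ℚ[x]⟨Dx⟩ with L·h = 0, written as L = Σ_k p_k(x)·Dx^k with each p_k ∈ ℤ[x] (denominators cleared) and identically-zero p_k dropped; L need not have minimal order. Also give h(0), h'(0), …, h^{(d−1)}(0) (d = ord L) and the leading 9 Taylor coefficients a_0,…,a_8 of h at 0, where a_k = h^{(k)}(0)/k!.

f: a_k = 1, 1, 2, 3, 5, 8, 13, 21, 34, …
g: a_k = 0, -12, 24, -64, 192, -3072/5, 2048, -49152/7, 24576, …
L₀ := L_f ⊗_s L_g (sym. prod.), ord ≤ 2.
h=h₀': d/dx-closure on L₀ ⇒ L.
L = (82 + 216·x + 288·x^2) + (-7 + 62·x + 264·x^2 + 224·x^3)·Dx + (-3 - 17·x - 9·x^2 + 52·x^3 + 32·x^4)·Dx^2  (order 2).
h: a_k = -12, 24, -192, 560, -2692, 49488/5, -206868/5, 5688224/35, -4597536/7, …
ICs: h(0) = -12, h′(0) = 24.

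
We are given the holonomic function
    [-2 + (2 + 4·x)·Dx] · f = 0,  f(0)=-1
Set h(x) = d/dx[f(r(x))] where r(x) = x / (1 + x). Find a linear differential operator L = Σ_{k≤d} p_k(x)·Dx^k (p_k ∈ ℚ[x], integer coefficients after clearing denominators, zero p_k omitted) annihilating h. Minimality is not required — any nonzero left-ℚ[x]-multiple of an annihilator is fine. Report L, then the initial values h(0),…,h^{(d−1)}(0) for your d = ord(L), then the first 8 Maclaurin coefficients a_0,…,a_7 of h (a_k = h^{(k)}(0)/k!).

f: a_k = -1, -1, 1/2, -1/2, 5/8, -7/8, 21/16, -33/16, …
Substitute x→r, Dx→(1/r')Dx; clear ⇒ L₀.
h₀' ⇒ L via d/dx closure of L₀.
L = (-3 - 6·x) + (-1 - 4·x - 3·x^2)·Dx  (order 1).
h: a_k = -1, 3, -15/2, 37/2, -375/8, 981/8, -5271/16, 14445/16, …
ICs: h(0) = -1.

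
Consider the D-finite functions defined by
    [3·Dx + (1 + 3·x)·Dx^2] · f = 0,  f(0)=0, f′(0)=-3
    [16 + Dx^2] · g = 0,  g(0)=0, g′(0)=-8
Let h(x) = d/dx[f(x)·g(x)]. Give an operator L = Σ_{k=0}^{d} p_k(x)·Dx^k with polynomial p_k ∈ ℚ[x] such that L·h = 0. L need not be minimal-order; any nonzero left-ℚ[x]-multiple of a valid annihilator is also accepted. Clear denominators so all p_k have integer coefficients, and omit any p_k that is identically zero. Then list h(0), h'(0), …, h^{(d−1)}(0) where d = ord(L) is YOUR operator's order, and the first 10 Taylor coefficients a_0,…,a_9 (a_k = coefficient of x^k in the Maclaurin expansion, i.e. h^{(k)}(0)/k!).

f: a_k = 0, -3, 9/2, -9, 81/4, -243/5, 243/2, -2187/7, 6561/8, -2187, …
g: a_k = 0, -8, 0, 64/3, 0, -256/15, 0, 2048/315, 0, -4096/2835, …
f·g: L₀ = L_f ⊗_s L_g, ord ≤ 2·2.
Derive L from L₀ (diff closure).
L = (-252256 - 1400832·x + 774144·x^2 + 36937728·x^3 + 133871616·x^4 + 191102976·x^5 + 95551488·x^6) + (-43296 + 45216·x + 2557440·x^2 + 11404800·x^3 + 19906560·x^4 + 11943936·x^5)·Dx + (-14630 - 16992·x + 831600·x^2 + 6110208·x^3 + 17853696·x^4 + 23887872·x^5 + 11943936·x^6)·Dx^2 + (-2706 + 2826·x + 159840·x^2 + 712800·x^3 + 1244160·x^4 + 746496·x^5)·Dx^3 + (71 + 4410·x + 48951·x^2 + 237600·x^3 + 592920·x^4 + 746496·x^5 + 373248·x^6)·Dx^4  (order 4).
h: a_k = 0, 48, -108, 32, -330, 1488, -21588/5, 1341248/105, -1349883/35, 109677808/945, …
ICs: h(0) = 0, h′(0) = 48, h′′(0) = -216, h′′′(0) = 192.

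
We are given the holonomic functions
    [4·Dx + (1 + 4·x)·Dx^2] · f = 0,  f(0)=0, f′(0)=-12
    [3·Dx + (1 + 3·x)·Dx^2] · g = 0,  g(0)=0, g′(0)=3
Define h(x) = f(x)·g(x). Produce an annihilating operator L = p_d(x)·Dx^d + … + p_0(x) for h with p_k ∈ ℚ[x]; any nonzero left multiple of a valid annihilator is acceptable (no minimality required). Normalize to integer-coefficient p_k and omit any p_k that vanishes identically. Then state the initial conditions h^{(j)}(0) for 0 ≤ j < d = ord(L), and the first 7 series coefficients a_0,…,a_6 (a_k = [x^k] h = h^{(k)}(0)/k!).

L = (600 + 4032·x + 6912·x^2)·Dx + (854 + 8808·x + 30240·x^2 + 34560·x^3)·Dx^2 + (172 + 2380·x + 12312·x^2 + 28224·x^3 + 24192·x^4)·Dx^3 + (7 + 122·x + 847·x^2 + 2928·x^3 + 5040·x^4 + 3456·x^5)·Dx^4  (order 4).
h: a_k = 0, 0, -36, 126, -408, 1323, -21762/5, …
ICs: h(0) = 0, h′(0) = 0, h′′(0) = -72, h′′′(0) = 756.

f: a_k = 0, -12, 24, -64, 192, -3072/5, 2048, …
g: a_k = 0, 3, -9/2, 9, -81/4, 243/5, -243/2, …
h₀=f·g: eliminate ⇒ L₀, order ≤ 2·2.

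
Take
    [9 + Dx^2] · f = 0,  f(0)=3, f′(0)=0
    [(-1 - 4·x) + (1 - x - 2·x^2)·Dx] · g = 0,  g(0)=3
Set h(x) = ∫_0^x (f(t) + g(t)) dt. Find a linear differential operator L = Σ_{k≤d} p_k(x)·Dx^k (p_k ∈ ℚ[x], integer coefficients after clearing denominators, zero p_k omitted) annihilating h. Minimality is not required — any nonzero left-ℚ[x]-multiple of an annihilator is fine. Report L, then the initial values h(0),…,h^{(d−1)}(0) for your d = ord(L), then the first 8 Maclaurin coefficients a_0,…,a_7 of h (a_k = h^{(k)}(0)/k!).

f: a_k = 3, 0, -27/2, 0, 81/8, 0, -243/80, 0, …
g: a_k = 3, 3, 9, 15, 33, 63, 129, 255, …
Sum ⇒ L₀ = lclm(L_f,L_g) in ℚ(x)⟨Dx⟩.
Integrate: L := L₀·Dx.
L = (-117 - 486·x - 135·x^2 - 360·x^3 - 540·x^4 - 432·x^5)·Dx + (45 - 63·x - 81·x^2 + 153·x^3 + 18·x^4 - 324·x^5 - 216·x^6)·Dx^2 + (-13 - 54·x - 15·x^2 - 40·x^3 - 60·x^4 - 48·x^5)·Dx^3 + (5 - 7·x - 9·x^2 + 17·x^3 + 2·x^4 - 36·x^5 - 24·x^6)·Dx^4  (order 4).
h: a_k = 0, 6, 3/2, -3/2, 15/4, 69/8, 21/2, 10077/560, …
ICs: h(0) = 0, h′(0) = 6, h′′(0) = 3, h′′′(0) = -9.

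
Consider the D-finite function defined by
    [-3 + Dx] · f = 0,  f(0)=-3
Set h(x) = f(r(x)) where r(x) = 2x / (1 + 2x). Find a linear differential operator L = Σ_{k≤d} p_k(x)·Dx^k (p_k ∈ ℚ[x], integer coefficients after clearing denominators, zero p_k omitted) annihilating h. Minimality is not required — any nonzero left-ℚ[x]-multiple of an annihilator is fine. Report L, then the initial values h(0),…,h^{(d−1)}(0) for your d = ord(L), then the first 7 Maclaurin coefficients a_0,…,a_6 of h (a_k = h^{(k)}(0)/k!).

f: a_k = -3, -9, -27/2, -27/2, -81/8, -243/40, -243/80, …
L₀ from L_f via x↦r, Dx↦r'^{-1}Dx.
L = -6 + (1 + 4·x + 4·x^2)·Dx  (order 1).
h: a_k = -3, -18, -18, 36, -18, -252/5, 828/5, …
ICs: h(0) = -3.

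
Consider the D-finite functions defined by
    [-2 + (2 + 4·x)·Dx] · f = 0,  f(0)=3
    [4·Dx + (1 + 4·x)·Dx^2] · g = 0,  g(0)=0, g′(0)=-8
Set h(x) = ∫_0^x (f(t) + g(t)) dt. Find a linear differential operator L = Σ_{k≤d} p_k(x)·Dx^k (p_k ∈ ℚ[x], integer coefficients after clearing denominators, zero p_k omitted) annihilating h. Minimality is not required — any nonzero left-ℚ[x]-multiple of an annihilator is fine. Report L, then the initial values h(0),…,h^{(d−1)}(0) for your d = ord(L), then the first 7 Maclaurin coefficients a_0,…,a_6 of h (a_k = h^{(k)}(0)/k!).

L = (20 + 16·x)·Dx^2 + (29 + 104·x + 80·x^2)·Dx^3 + (3 + 22·x + 48·x^2 + 32·x^3)·Dx^4  (order 4).
h: a_k = 0, 3, -5/2, 29/6, -247/24, 1009/40, -16279/240, …
ICs: h(0) = 0, h′(0) = 3, h′′(0) = -5, h′′′(0) = 29.

f: a_k = 3, 3, -3/2, 3/2, -15/8, 21/8, -63/16, …
g: a_k = 0, -8, 16, -128/3, 128, -2048/5, 4096/3, …
Sum ⇒ L₀ = lclm(L_f,L_g) in ℚ(x)⟨Dx⟩.
h=∫h₀ ⇒ L = L₀·Dx.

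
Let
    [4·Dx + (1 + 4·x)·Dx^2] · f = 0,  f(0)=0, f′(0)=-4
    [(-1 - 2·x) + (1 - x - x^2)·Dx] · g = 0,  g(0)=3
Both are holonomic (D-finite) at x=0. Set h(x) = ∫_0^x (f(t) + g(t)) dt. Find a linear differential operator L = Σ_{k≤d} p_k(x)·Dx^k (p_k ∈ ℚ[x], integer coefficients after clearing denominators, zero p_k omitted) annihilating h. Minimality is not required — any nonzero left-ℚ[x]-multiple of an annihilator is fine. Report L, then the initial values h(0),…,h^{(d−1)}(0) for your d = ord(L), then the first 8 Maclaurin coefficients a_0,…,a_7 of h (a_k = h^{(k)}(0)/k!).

L = (-100 - 272·x - 392·x^2 - 144·x^3 - 96·x^4)·Dx^2 + (7 - 96·x - 434·x^2 - 540·x^3 - 304·x^4 - 160·x^5)·Dx^3 + (4 + 25·x + 28·x^2 - 46·x^3 - 73·x^4 - 76·x^5 - 32·x^6)·Dx^4  (order 4).
h: a_k = 0, 3, -1/2, 14/3, -37/12, 79/5, -452/15, 2165/21, …
ICs: h(0) = 0, h′(0) = 3, h′′(0) = -1, h′′′(0) = 28.

f: a_k = 0, -4, 8, -64/3, 64, -1024/5, 2048/3, -16384/7, …
g: a_k = 3, 3, 6, 9, 15, 24, 39, 63, …
Weyl lclm of L_f,L_g ⇒ L₀ (ord ≤ 3).
∫: right-multiply L₀ by Dx.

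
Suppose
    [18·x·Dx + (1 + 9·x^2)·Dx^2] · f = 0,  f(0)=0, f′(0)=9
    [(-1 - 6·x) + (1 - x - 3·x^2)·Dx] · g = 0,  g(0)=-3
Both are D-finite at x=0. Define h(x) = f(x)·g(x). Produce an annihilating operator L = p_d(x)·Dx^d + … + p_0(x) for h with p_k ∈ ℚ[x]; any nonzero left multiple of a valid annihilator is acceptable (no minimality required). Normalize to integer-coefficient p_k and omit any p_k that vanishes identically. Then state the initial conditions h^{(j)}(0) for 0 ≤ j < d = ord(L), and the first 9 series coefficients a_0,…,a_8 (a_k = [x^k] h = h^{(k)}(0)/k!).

L = (6 + 18·x + 162·x^2) + (2 - 6·x + 36·x^2 + 162·x^3)·Dx + (-1 + x - 6·x^2 + 9·x^3 + 27·x^4)·Dx^2  (order 2).
h: a_k = 0, -27, -27, -27, -108, -3132/5, -4752/5, -621/35, -100413/35, …
ICs: h(0) = 0, h′(0) = -27.

f: a_k = 0, 9, 0, -27, 0, 729/5, 0, -6561/7, 0, …
g: a_k = -3, -3, -12, -21, -57, -120, -291, -651, -1524, …
Product ⇒ symmetric product L₀, ord ≤ 2.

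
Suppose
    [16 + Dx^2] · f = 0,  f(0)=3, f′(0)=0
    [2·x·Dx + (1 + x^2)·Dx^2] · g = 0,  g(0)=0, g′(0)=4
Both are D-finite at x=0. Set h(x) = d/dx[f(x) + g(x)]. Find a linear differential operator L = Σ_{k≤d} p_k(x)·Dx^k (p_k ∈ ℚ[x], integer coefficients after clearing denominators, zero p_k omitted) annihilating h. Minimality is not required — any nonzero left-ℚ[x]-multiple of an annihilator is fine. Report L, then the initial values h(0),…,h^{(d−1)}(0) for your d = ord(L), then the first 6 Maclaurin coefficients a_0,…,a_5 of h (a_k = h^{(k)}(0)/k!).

L = (64·x + 704·x^3 + 256·x^5) + (112 + 416·x^2 + 432·x^4 + 128·x^6)·Dx + (4·x + 44·x^3 + 16·x^5)·Dx^2 + (7 + 26·x^2 + 27·x^4 + 8·x^6)·Dx^3  (order 3).
h: a_k = 4, -48, -4, 128, 4, -512/5, …
ICs: h(0) = 4, h′(0) = -48, h′′(0) = -8.

f: a_k = 3, 0, -24, 0, 32, 0, …
g: a_k = 0, 4, 0, -4/3, 0, 4/5, …
L₀ := lclm(L_f,L_g); ord L₀ ≤ 2+2.
Derive L from L₀ (diff closure).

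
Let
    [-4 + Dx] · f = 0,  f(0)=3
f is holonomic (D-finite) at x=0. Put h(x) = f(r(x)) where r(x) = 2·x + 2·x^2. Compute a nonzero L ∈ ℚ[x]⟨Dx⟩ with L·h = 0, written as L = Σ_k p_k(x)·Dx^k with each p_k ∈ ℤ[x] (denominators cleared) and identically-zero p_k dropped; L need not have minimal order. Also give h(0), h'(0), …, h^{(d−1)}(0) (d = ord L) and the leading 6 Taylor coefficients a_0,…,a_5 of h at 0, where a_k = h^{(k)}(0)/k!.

L = (-8 - 16·x) + Dx  (order 1).
h: a_k = 3, 24, 120, 448, 1376, 18176/5, …
ICs: h(0) = 3.

f: a_k = 3, 12, 24, 32, 32, 128/5, …
f∘r: x↦r, Dx↦Dx/r' in L_f ⇒ L₀.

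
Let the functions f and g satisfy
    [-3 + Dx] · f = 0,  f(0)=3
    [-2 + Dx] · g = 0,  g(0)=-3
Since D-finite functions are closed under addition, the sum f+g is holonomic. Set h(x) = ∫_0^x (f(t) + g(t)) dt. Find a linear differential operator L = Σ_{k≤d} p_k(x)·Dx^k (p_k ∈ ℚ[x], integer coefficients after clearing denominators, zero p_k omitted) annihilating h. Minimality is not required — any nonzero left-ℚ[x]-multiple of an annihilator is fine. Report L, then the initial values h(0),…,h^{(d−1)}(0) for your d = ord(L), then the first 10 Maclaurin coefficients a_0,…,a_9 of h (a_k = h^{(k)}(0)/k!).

f: a_k = 3, 9, 27/2, 27/2, 81/8, 243/40, 243/80, 729/560, 2187/4480, 729/4480, …
g: a_k = -3, -6, -6, -4, -2, -4/5, -4/15, -8/105, -2/105, -4/945, …
f+g: L₀ = lclm(L_f,L_g), ord ≤ 1+1.
h=∫₀ˣh₀: take L = L₀·Dx.
L = 6·Dx - 5·Dx^2 + Dx^3  (order 3).
h: a_k = 0, 0, 3/2, 5/2, 19/8, 13/8, 211/240, 19/48, 2059/13440, 1261/24192, …
ICs: h(0) = 0, h′(0) = 0, h′′(0) = 3.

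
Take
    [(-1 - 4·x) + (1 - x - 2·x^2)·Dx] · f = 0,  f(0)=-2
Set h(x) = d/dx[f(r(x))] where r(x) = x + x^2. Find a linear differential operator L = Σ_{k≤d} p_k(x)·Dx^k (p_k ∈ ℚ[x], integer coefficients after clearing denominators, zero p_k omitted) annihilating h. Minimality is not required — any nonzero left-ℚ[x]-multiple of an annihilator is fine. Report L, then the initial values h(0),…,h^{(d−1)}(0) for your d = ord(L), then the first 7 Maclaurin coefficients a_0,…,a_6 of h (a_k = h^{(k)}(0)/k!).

f: a_k = -2, -2, -6, -10, -22, -42, -86, …
Change of var in L_f (x↦r) gives L₀.
Differentiate: ansatz ord ≤ ord L₀ ⇒ L.
L = (8 + 10·x + 30·x^2 + 40·x^3 + 20·x^4) + (-1 - x + 5·x^2 + 10·x^3 + 10·x^4 + 4·x^5)·Dx  (order 1).
h: a_k = -2, -16, -66, -232, -800, -2628, -8358, …
ICs: h(0) = -2.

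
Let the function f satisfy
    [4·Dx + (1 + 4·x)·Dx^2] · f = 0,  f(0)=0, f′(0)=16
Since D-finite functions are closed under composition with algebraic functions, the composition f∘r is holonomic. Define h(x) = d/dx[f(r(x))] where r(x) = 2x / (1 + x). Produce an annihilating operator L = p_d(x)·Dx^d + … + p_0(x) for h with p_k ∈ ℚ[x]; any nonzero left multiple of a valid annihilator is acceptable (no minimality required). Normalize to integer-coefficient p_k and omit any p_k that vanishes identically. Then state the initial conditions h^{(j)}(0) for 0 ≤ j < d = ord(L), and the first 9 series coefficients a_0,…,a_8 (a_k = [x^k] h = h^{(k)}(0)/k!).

f: a_k = 0, 16, -32, 256/3, -256, 4096/5, -8192/3, 65536/7, -32768, …
f∘r: x↦r, Dx↦Dx/r' in L_f ⇒ L₀.
h₀' ⇒ L via d/dx closure of L₀.
L = (10 + 18·x) + (1 + 10·x + 9·x^2)·Dx  (order 1).
h: a_k = 32, -320, 2912, -26240, 236192, -2125760, 19131872, -172186880, 1549681952, …
ICs: h(0) = 32.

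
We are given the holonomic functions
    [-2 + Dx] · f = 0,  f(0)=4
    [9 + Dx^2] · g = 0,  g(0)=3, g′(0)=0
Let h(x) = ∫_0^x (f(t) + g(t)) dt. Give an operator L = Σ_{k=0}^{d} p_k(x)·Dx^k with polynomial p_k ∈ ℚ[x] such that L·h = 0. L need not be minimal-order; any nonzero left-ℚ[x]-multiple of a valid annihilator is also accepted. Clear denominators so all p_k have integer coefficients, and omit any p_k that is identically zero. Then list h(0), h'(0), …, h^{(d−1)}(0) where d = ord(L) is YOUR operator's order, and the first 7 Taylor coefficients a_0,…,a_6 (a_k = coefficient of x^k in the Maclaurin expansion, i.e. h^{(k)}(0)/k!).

L = -18·Dx + 9·Dx^2 - 2·Dx^3 + Dx^4  (order 4).
h: a_k = 0, 7, 4, -11/6, 4/3, 307/120, 8/45, …
ICs: h(0) = 0, h′(0) = 7, h′′(0) = 8, h′′′(0) = -11.

f: a_k = 4, 8, 8, 16/3, 8/3, 16/15, 16/45, …
g: a_k = 3, 0, -27/2, 0, 81/8, 0, -243/80, …
h₀=f+g: left-lcm gives L₀, ord ≤ 3.
Integrate: L := L₀·Dx.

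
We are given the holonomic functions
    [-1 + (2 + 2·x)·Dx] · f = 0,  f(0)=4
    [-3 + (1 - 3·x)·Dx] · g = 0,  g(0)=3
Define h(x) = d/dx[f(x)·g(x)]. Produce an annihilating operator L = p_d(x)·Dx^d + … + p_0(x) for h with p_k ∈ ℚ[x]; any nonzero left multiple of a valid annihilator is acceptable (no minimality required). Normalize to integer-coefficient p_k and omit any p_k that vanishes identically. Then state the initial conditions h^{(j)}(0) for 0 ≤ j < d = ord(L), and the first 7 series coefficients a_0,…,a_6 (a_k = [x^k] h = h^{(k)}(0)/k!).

f: a_k = 4, 2, -1/2, 1/4, -5/32, 7/64, -21/256, …
g: a_k = 3, 9, 27, 81, 243, 729, 2187, …
L₀ := L_f ⊗_s L_g (sym. prod.), ord ≤ 1.
Differentiate: ansatz ord ≤ ord L₀ ⇒ L.
L = (83 + 126·x + 27·x^2) + (-14 + 22·x + 54·x^2 + 18·x^3)·Dx  (order 1).
h: a_k = 42, 249, 4491/4, 35913/8, 1077495/64, 7757775/128, 108609543/512, …
ICs: h(0) = 42.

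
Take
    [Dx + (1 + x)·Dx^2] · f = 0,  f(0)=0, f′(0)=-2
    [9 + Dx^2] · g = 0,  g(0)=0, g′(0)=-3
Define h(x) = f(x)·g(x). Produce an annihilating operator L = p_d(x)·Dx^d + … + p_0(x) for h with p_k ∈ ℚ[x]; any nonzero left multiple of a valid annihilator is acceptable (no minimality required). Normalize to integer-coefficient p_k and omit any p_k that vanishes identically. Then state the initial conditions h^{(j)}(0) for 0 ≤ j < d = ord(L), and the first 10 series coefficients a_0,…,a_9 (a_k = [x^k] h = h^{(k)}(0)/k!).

f: a_k = 0, -2, 1, -2/3, 1/2, -2/5, 1/3, -2/7, 1/4, -2/9, …
g: a_k = 0, -3, 0, 9/2, 0, -81/40, 0, 243/560, 0, -243/4480, …
Sym-product of L_f,L_g gives L₀ (≤ ord 4).
L = (2493 + 10854·x + 17091·x^2 + 11664·x^3 + 2916·x^4) + (612 + 1908·x + 1944·x^2 + 648·x^3)·Dx + (592 + 2484·x + 3834·x^2 + 2592·x^3 + 648·x^4)·Dx^2 + (68 + 212·x + 216·x^2 + 72·x^3)·Dx^3 + (35 + 142·x + 215·x^2 + 144·x^3 + 36·x^4)·Dx^4  (order 4).
h: a_k = 0, 0, 6, -3, -7, 3, 9/4, -31/40, -129/280, 6/35, …
ICs: h(0) = 0, h′(0) = 0, h′′(0) = 12, h′′′(0) = -18.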